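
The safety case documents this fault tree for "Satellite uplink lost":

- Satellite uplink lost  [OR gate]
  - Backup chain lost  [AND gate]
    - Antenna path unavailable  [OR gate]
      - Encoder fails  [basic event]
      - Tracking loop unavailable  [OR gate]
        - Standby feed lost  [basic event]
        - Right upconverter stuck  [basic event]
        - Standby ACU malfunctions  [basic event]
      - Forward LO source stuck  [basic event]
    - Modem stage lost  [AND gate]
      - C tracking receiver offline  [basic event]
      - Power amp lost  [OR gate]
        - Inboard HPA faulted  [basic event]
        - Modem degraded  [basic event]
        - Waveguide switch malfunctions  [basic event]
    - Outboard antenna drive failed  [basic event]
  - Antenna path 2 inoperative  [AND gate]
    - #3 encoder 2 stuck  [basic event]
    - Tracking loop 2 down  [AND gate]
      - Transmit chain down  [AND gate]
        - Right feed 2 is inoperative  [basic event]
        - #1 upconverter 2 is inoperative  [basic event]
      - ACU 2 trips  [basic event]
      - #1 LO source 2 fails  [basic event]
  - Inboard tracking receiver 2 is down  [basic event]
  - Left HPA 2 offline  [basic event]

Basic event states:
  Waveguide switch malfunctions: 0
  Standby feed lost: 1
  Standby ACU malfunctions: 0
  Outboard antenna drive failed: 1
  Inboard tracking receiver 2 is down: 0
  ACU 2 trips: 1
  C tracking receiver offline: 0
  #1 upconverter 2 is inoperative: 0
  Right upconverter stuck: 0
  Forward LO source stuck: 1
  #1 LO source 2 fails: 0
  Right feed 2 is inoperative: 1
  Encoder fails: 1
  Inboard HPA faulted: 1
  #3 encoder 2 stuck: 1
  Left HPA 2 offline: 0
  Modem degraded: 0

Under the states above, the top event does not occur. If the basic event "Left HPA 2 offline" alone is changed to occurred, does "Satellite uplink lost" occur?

Yes

Counterfactual: set "Left HPA 2 offline" to occurred.
Tracking loop unavailable [OR]: Standby feed lost=occurs, Right upconverter stuck=not, Standby ACU malfunctions=not → at least one input occurs → occurs.
Antenna path unavailable [OR]: Encoder fails=occurs, Tracking loop unavailable=occurs, Forward LO source stuck=occurs → at least one input occurs → occurs.
Power amp lost [OR]: Inboard HPA faulted=occurs, Modem degraded=not, Waveguide switch malfunctions=not → at least one input occurs → occurs.
Modem stage lost [AND]: C tracking receiver offline=not, Power amp lost=occurs → not all inputs occur → does not occur.
Backup chain lost [AND]: Antenna path unavailable=occurs, Modem stage lost=not, Outboard antenna drive failed=occurs → not all inputs occur → does not occur.
Transmit chain down [AND]: Right feed 2 is inoperative=occurs, #1 upconverter 2 is inoperative=not → not all inputs occur → does not occur.
Tracking loop 2 down [AND]: Transmit chain down=not, ACU 2 trips=occurs, #1 LO source 2 fails=not → not all inputs occur → does not occur.
Antenna path 2 inoperative [AND]: #3 encoder 2 stuck=occurs, Tracking loop 2 down=not → not all inputs occur → does not occur.
Satellite uplink lost [OR]: Backup chain lost=not, Antenna path 2 inoperative=not, Inboard tracking receiver 2 is down=not, Left HPA 2 offline=occurs → at least one input occurs → occurs.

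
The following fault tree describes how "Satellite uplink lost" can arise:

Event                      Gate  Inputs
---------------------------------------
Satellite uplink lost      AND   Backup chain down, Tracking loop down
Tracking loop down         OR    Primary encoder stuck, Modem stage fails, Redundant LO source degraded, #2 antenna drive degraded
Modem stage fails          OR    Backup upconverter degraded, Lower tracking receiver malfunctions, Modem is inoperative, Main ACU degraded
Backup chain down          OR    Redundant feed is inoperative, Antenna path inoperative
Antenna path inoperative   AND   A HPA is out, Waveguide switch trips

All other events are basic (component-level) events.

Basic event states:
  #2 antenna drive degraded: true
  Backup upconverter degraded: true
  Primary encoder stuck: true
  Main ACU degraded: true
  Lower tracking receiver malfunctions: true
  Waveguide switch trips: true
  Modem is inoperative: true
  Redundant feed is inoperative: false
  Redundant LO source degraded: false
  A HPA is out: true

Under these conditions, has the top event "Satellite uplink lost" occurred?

Yes

Antenna path inoperative [AND]: A HPA is out=occurs, Waveguide switch trips=occurs → all inputs occur → occurs.
Backup chain down [OR]: Redundant feed is inoperative=not, Antenna path inoperative=occurs → at least one input occurs → occurs.
Modem stage fails [OR]: Backup upconverter degraded=occurs, Lower tracking receiver malfunctions=occurs, Modem is inoperative=occurs, Main ACU degraded=occurs → at least one input occurs → occurs.
Tracking loop down [OR]: Primary encoder stuck=occurs, Modem stage fails=occurs, Redundant LO source degraded=not, #2 antenna drive degraded=occurs → at least one input occurs → occurs.
Satellite uplink lost [AND]: Backup chain down=occurs, Tracking loop down=occurs → all inputs occur → occurs.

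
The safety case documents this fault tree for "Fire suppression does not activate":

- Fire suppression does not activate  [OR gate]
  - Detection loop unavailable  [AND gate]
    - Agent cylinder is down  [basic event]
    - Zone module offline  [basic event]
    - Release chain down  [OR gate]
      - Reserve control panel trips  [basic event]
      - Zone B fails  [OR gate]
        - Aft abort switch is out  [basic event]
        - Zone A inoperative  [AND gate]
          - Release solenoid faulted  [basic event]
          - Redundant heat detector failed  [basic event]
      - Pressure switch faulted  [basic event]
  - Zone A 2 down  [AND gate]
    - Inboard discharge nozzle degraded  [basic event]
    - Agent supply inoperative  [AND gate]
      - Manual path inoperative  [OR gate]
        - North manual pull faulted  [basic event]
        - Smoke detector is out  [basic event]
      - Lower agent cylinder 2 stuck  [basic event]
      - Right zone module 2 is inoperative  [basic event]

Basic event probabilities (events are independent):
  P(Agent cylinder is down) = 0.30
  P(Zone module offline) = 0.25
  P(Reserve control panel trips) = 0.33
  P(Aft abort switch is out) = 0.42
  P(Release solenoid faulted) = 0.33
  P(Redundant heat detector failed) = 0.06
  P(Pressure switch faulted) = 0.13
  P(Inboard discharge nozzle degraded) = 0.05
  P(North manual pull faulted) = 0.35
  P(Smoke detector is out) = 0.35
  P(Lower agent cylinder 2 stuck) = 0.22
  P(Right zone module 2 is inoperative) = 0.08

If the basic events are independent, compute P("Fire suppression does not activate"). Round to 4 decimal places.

0.0506

P(Zone A inoperative) [AND] = 0.33 × 0.06 = 0.019800
P(Zone B fails) [OR] = 1 − (1−0.42) × (1−0.019800) = 0.431484
P(Release chain down) [OR] = 1 − (1−0.33) × (1−0.431484) × (1−0.13) = 0.668612
P(Detection loop unavailable) [AND] = 0.30 × 0.25 × 0.668612 = 0.050146
P(Manual path inoperative) [OR] = 1 − (1−0.35) × (1−0.35) = 0.577500
P(Agent supply inoperative) [AND] = 0.577500 × 0.22 × 0.08 = 0.010164
P(Zone A 2 down) [AND] = 0.05 × 0.010164 = 0.000508
P(Fire suppression does not activate) [OR] = 1 − (1−0.050146) × (1−0.000508) = 0.050629
Rounded to 4 decimal places: P(Fire suppression does not activate) ≈ 0.0506.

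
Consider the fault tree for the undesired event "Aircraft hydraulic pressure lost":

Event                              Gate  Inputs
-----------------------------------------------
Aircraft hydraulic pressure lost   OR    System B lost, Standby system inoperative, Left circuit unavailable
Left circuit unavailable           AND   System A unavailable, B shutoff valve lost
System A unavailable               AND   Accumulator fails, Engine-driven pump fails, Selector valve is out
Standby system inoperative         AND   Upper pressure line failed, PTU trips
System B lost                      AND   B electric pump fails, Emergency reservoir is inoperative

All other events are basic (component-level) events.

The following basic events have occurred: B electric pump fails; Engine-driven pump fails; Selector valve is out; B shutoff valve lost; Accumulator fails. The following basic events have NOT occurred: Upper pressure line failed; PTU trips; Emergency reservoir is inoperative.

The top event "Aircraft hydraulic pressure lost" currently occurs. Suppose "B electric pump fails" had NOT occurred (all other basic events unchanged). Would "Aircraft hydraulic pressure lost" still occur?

Counterfactual: set "B electric pump fails" to not occurred.
System B lost [AND]: B electric pump fails=not, Emergency reservoir is inoperative=not → not all inputs occur → does not occur.
Standby system inoperative [AND]: Upper pressure line failed=not, PTU trips=not → not all inputs occur → does not occur.
System A unavailable [AND]: Accumulator fails=occurs, Engine-driven pump fails=occurs, Selector valve is out=occurs → all inputs occur → occurs.
Left circuit unavailable [AND]: System A unavailable=occurs, B shutoff valve lost=occurs → all inputs occur → occurs.
Aircraft hydraulic pressure lost [OR]: System B lost=not, Standby system inoperative=not, Left circuit unavailable=occurs → at least one input occurs → occurs.

Yes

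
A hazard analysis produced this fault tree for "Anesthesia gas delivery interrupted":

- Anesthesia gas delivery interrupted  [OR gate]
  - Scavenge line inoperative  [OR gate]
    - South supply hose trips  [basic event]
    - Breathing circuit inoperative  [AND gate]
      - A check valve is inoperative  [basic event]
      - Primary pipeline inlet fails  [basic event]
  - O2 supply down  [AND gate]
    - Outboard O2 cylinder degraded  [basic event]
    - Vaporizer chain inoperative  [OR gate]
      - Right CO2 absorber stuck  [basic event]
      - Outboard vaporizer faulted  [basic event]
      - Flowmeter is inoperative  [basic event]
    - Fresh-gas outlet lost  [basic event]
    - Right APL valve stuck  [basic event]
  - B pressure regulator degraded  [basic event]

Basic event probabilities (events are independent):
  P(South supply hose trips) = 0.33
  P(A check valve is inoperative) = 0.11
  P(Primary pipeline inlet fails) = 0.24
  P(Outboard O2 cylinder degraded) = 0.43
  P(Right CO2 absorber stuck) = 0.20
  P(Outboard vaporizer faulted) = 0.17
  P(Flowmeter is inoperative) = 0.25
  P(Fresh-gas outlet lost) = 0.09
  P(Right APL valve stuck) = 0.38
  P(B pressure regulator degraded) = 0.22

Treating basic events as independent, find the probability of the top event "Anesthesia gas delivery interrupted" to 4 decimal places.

P(Breathing circuit inoperative) [AND] = 0.11 × 0.24 = 0.026400
P(Scavenge line inoperative) [OR] = 1 − (1−0.33) × (1−0.026400) = 0.347688
P(Vaporizer chain inoperative) [OR] = 1 − (1−0.20) × (1−0.17) × (1−0.25) = 0.502000
P(O2 supply down) [AND] = 0.43 × 0.502000 × 0.09 × 0.38 = 0.007382
P(Anesthesia gas delivery interrupted) [OR] = 1 − (1−0.347688) × (1−0.007382) × (1−0.22) = 0.494953
Rounded to 4 decimal places: P(Anesthesia gas delivery interrupted) ≈ 0.4950.

0.4950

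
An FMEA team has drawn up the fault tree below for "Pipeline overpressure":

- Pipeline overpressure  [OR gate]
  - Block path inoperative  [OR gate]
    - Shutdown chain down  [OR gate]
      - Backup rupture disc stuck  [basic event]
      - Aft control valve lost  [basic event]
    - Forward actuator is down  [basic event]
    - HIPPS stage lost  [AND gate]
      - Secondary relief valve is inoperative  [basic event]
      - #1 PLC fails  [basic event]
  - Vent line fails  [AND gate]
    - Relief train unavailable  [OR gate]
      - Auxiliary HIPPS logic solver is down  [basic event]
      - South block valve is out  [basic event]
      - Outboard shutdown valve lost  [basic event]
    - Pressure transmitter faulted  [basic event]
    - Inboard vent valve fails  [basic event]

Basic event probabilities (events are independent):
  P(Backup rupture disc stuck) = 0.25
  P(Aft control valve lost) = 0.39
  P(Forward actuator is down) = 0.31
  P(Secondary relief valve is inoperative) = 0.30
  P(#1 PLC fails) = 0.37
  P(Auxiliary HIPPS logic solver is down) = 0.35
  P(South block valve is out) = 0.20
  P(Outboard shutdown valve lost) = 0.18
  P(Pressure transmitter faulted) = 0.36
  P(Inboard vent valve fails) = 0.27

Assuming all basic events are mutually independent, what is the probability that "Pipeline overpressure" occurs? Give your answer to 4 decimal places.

0.7350

P(Shutdown chain down) [OR] = 1 − (1−0.25) × (1−0.39) = 0.542500
P(HIPPS stage lost) [AND] = 0.30 × 0.37 = 0.111000
P(Block path inoperative) [OR] = 1 − (1−0.542500) × (1−0.31) × (1−0.111000) = 0.719365
P(Relief train unavailable) [OR] = 1 − (1−0.35) × (1−0.20) × (1−0.18) = 0.573600
P(Vent line fails) [AND] = 0.573600 × 0.36 × 0.27 = 0.055754
P(Pipeline overpressure) [OR] = 1 − (1−0.719365) × (1−0.055754) = 0.735012
Rounded to 4 decimal places: P(Pipeline overpressure) ≈ 0.7350.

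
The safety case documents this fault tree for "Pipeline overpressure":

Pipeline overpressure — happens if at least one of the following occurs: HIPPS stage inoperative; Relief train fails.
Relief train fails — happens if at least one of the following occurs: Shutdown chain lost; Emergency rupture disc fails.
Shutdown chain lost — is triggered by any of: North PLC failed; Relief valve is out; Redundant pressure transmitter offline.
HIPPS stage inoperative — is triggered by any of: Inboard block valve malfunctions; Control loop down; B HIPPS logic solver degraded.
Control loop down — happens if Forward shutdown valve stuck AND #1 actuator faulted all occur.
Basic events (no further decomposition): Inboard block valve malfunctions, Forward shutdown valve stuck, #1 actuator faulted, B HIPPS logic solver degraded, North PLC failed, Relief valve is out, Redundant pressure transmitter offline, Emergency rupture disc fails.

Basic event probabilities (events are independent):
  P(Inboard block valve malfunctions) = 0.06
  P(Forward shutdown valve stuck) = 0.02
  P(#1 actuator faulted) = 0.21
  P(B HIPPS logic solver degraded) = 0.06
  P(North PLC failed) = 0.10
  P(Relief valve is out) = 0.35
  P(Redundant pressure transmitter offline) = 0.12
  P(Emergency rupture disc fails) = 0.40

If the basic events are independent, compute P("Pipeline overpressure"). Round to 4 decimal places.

0.7282

P(Control loop down) [AND] = 0.02 × 0.21 = 0.004200
P(HIPPS stage inoperative) [OR] = 1 − (1−0.06) × (1−0.004200) × (1−0.06) = 0.120111
P(Shutdown chain lost) [OR] = 1 − (1−0.10) × (1−0.35) × (1−0.12) = 0.485200
P(Relief train fails) [OR] = 1 − (1−0.485200) × (1−0.40) = 0.691120
P(Pipeline overpressure) [OR] = 1 − (1−0.120111) × (1−0.691120) = 0.728220
Rounded to 4 decimal places: P(Pipeline overpressure) ≈ 0.7282.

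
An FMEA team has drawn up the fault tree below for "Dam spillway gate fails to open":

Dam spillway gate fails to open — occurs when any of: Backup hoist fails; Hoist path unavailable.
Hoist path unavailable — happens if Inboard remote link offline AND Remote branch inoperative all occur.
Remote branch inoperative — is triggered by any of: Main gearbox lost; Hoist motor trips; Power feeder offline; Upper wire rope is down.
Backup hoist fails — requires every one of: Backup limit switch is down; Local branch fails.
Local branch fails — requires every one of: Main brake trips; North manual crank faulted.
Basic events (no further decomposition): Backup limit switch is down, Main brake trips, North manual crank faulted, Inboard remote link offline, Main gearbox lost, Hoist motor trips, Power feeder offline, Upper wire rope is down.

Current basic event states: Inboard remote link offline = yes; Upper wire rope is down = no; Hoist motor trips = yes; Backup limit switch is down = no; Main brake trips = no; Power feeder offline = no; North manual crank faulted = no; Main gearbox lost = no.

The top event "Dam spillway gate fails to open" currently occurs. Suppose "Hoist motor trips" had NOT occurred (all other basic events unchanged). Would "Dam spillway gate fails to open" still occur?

No

Counterfactual: set "Hoist motor trips" to not occurred.
Local branch fails [AND]: Main brake trips=not, North manual crank faulted=not → not all inputs occur → does not occur.
Backup hoist fails [AND]: Backup limit switch is down=not, Local branch fails=not → not all inputs occur → does not occur.
Remote branch inoperative [OR]: Main gearbox lost=not, Hoist motor trips=not, Power feeder offline=not, Upper wire rope is down=not → no input occurs → does not occur.
Hoist path unavailable [AND]: Inboard remote link offline=occurs, Remote branch inoperative=not → not all inputs occur → does not occur.
Dam spillway gate fails to open [OR]: Backup hoist fails=not, Hoist path unavailable=not → no input occurs → does not occur.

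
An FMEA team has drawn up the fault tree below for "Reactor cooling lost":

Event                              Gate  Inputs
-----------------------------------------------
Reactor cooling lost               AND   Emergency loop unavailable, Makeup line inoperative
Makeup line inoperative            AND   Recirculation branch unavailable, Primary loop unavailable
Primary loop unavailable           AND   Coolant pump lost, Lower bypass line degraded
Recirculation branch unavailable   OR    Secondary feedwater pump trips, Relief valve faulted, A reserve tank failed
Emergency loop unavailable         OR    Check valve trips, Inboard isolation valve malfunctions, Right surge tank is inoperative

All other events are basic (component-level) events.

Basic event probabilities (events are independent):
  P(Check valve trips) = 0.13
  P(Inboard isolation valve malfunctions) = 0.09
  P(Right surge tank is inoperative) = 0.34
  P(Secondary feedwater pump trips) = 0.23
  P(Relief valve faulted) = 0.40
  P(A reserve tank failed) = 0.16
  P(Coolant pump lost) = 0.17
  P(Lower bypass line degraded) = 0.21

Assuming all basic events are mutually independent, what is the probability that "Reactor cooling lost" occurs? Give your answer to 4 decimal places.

0.0104

P(Emergency loop unavailable) [OR] = 1 − (1−0.13) × (1−0.09) × (1−0.34) = 0.477478
P(Recirculation branch unavailable) [OR] = 1 − (1−0.23) × (1−0.40) × (1−0.16) = 0.611920
P(Primary loop unavailable) [AND] = 0.17 × 0.21 = 0.035700
P(Makeup line inoperative) [AND] = 0.611920 × 0.035700 = 0.021846
P(Reactor cooling lost) [AND] = 0.477478 × 0.021846 = 0.010431
Rounded to 4 decimal places: P(Reactor cooling lost) ≈ 0.0104.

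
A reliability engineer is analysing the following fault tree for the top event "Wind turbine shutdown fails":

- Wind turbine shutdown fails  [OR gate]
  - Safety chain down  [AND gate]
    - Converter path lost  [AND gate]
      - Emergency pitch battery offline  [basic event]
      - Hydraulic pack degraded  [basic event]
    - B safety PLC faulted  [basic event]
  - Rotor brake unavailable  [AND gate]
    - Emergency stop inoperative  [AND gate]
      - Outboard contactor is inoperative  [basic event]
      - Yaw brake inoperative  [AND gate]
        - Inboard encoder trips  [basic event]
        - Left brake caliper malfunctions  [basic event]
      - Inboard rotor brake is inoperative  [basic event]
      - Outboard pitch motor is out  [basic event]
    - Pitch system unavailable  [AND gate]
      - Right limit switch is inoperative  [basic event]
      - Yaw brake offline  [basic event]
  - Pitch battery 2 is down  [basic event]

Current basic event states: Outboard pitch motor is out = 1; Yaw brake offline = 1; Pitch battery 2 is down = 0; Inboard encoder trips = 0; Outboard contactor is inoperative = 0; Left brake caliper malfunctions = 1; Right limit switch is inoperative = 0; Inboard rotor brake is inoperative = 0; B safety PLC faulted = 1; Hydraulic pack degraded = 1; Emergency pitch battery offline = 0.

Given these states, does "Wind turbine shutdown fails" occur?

Converter path lost [AND]: Emergency pitch battery offline=not, Hydraulic pack degraded=occurs → not all inputs occur → does not occur.
Safety chain down [AND]: Converter path lost=not, B safety PLC faulted=occurs → not all inputs occur → does not occur.
Yaw brake inoperative [AND]: Inboard encoder trips=not, Left brake caliper malfunctions=occurs → not all inputs occur → does not occur.
Emergency stop inoperative [AND]: Outboard contactor is inoperative=not, Yaw brake inoperative=not, Inboard rotor brake is inoperative=not, Outboard pitch motor is out=occurs → not all inputs occur → does not occur.
Pitch system unavailable [AND]: Right limit switch is inoperative=not, Yaw brake offline=occurs → not all inputs occur → does not occur.
Rotor brake unavailable [AND]: Emergency stop inoperative=not, Pitch system unavailable=not → not all inputs occur → does not occur.
Wind turbine shutdown fails [OR]: Safety chain down=not, Rotor brake unavailable=not, Pitch battery 2 is down=not → no input occurs → does not occur.

No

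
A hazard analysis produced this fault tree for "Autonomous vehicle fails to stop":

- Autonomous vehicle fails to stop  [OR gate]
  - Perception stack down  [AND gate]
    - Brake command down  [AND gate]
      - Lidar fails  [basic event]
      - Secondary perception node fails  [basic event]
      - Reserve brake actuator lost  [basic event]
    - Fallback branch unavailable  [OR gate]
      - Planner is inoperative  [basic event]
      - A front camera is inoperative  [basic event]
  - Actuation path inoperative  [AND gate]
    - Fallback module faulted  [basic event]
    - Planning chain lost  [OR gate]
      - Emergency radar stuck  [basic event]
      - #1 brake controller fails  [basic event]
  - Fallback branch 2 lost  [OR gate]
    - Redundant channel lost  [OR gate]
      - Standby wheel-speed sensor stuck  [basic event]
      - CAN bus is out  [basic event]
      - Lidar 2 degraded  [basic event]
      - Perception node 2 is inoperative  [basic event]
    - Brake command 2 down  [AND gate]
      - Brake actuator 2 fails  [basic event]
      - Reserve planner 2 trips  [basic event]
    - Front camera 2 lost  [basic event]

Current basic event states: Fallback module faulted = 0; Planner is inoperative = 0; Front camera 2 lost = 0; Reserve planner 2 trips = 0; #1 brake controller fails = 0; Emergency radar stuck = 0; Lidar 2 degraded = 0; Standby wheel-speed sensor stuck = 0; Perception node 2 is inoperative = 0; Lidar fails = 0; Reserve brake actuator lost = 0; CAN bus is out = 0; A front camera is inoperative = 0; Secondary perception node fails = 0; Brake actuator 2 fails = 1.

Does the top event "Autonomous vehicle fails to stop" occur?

No

Brake command down [AND]: Lidar fails=not, Secondary perception node fails=not, Reserve brake actuator lost=not → not all inputs occur → does not occur.
Fallback branch unavailable [OR]: Planner is inoperative=not, A front camera is inoperative=not → no input occurs → does not occur.
Perception stack down [AND]: Brake command down=not, Fallback branch unavailable=not → not all inputs occur → does not occur.
Planning chain lost [OR]: Emergency radar stuck=not, #1 brake controller fails=not → no input occurs → does not occur.
Actuation path inoperative [AND]: Fallback module faulted=not, Planning chain lost=not → not all inputs occur → does not occur.
Redundant channel lost [OR]: Standby wheel-speed sensor stuck=not, CAN bus is out=not, Lidar 2 degraded=not, Perception node 2 is inoperative=not → no input occurs → does not occur.
Brake command 2 down [AND]: Brake actuator 2 fails=occurs, Reserve planner 2 trips=not → not all inputs occur → does not occur.
Fallback branch 2 lost [OR]: Redundant channel lost=not, Brake command 2 down=not, Front camera 2 lost=not → no input occurs → does not occur.
Autonomous vehicle fails to stop [OR]: Perception stack down=not, Actuation path inoperative=not, Fallback branch 2 lost=not → no input occurs → does not occur.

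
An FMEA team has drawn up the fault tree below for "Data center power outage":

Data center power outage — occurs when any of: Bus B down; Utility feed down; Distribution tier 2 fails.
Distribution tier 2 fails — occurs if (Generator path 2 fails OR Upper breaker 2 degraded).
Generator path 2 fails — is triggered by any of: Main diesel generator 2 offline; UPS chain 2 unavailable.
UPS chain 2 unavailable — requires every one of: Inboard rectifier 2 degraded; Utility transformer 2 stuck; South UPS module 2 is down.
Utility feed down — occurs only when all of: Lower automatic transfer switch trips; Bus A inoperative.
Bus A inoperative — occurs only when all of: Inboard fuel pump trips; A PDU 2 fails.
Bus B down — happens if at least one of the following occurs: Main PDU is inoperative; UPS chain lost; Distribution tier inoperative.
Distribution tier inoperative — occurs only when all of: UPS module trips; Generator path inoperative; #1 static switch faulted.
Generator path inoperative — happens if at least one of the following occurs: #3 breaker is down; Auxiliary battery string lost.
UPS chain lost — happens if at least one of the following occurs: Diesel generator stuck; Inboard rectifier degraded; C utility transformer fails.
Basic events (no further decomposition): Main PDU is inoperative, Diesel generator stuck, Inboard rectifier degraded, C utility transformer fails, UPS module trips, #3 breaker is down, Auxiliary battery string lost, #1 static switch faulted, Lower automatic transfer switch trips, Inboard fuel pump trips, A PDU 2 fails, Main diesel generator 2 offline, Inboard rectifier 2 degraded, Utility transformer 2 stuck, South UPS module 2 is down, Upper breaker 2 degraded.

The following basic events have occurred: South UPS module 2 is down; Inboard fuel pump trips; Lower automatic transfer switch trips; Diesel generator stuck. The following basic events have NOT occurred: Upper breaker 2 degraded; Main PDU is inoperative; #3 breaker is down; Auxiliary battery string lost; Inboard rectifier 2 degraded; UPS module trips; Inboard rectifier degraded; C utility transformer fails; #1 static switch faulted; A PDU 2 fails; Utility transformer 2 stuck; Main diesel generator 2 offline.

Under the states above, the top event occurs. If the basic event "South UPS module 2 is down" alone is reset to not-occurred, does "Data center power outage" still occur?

Yes

Counterfactual: set "South UPS module 2 is down" to not occurred.
UPS chain lost [OR]: Diesel generator stuck=occurs, Inboard rectifier degraded=not, C utility transformer fails=not → at least one input occurs → occurs.
Generator path inoperative [OR]: #3 breaker is down=not, Auxiliary battery string lost=not → no input occurs → does not occur.
Distribution tier inoperative [AND]: UPS module trips=not, Generator path inoperative=not, #1 static switch faulted=not → not all inputs occur → does not occur.
Bus B down [OR]: Main PDU is inoperative=not, UPS chain lost=occurs, Distribution tier inoperative=not → at least one input occurs → occurs.
Bus A inoperative [AND]: Inboard fuel pump trips=occurs, A PDU 2 fails=not → not all inputs occur → does not occur.
Utility feed down [AND]: Lower automatic transfer switch trips=occurs, Bus A inoperative=not → not all inputs occur → does not occur.
UPS chain 2 unavailable [AND]: Inboard rectifier 2 degraded=not, Utility transformer 2 stuck=not, South UPS module 2 is down=not → not all inputs occur → does not occur.
Generator path 2 fails [OR]: Main diesel generator 2 offline=not, UPS chain 2 unavailable=not → no input occurs → does not occur.
Distribution tier 2 fails [OR]: Generator path 2 fails=not, Upper breaker 2 degraded=not → no input occurs → does not occur.
Data center power outage [OR]: Bus B down=occurs, Utility feed down=not, Distribution tier 2 fails=not → at least one input occurs → occurs.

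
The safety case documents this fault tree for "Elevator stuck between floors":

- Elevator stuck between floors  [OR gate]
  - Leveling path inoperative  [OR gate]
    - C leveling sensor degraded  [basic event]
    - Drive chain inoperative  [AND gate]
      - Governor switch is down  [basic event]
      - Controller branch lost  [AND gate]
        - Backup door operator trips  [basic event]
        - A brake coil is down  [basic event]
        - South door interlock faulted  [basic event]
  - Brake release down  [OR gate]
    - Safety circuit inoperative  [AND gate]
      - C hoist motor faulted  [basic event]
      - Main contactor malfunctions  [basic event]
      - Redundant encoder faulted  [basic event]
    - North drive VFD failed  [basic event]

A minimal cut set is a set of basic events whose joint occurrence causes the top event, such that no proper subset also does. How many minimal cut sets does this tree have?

Controller branch lost [AND]: one cut set from each child combined → 1 × 1 × 1 = 1 cut set(s).
Drive chain inoperative [AND]: one cut set from each child combined → 1 × 1 = 1 cut set(s).
Leveling path inoperative [OR]: union of children's cut sets → 2 cut set(s).
Safety circuit inoperative [AND]: one cut set from each child combined → 1 × 1 × 1 = 1 cut set(s).
Brake release down [OR]: union of children's cut sets → 2 cut set(s).
Elevator stuck between floors [OR]: union of children's cut sets → 4 cut set(s).
Minimal cut sets: {C leveling sensor degraded}; {A brake coil is down, Backup door operator trips, Governor switch is down, South door interlock faulted}; {C hoist motor faulted, Main contactor malfunctions, Redundant encoder faulted}; {North drive VFD failed}.

4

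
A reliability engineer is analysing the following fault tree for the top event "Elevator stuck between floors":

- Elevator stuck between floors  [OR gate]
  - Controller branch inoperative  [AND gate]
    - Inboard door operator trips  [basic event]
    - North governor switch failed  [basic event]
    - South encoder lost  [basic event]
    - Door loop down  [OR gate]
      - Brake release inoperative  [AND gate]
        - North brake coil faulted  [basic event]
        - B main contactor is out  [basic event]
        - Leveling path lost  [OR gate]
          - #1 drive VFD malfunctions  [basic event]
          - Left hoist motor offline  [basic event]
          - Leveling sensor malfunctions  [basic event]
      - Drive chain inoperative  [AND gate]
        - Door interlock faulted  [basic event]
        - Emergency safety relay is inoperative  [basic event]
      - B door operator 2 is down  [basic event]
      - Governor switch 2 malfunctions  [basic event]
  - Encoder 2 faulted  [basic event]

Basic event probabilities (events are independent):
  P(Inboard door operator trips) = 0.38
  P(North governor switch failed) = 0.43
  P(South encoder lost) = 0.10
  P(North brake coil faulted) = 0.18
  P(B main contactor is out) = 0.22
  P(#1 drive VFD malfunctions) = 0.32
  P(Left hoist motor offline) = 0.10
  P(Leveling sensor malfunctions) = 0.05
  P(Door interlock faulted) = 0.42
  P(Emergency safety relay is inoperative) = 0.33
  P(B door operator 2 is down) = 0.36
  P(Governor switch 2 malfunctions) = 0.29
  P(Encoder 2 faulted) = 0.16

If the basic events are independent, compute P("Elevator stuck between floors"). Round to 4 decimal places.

P(Leveling path lost) [OR] = 1 − (1−0.32) × (1−0.10) × (1−0.05) = 0.418600
P(Brake release inoperative) [AND] = 0.18 × 0.22 × 0.418600 = 0.016577
P(Drive chain inoperative) [AND] = 0.42 × 0.33 = 0.138600
P(Door loop down) [OR] = 1 − (1−0.016577) × (1−0.138600) × (1−0.36) × (1−0.29) = 0.615068
P(Controller branch inoperative) [AND] = 0.38 × 0.43 × 0.10 × 0.615068 = 0.010050
P(Elevator stuck between floors) [OR] = 1 − (1−0.010050) × (1−0.16) = 0.168442
Rounded to 4 decimal places: P(Elevator stuck between floors) ≈ 0.1684.

0.1684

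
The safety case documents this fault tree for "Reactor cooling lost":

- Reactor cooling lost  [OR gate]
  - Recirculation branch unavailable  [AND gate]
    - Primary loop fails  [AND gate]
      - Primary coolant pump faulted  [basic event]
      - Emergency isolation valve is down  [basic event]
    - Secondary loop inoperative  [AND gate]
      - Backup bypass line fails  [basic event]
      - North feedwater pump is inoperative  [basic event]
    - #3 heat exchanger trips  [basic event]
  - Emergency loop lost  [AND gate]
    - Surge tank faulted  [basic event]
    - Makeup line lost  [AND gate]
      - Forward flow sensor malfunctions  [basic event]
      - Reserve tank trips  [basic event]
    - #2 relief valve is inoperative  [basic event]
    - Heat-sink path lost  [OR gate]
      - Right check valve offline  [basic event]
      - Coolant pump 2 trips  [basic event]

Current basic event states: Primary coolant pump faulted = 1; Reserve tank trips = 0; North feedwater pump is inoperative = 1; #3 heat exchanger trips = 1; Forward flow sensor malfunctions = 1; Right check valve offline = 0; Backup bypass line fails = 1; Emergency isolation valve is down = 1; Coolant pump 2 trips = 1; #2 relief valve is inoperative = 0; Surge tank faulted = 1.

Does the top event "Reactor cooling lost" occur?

Yes

Primary loop fails [AND]: Primary coolant pump faulted=occurs, Emergency isolation valve is down=occurs → all inputs occur → occurs.
Secondary loop inoperative [AND]: Backup bypass line fails=occurs, North feedwater pump is inoperative=occurs → all inputs occur → occurs.
Recirculation branch unavailable [AND]: Primary loop fails=occurs, Secondary loop inoperative=occurs, #3 heat exchanger trips=occurs → all inputs occur → occurs.
Makeup line lost [AND]: Forward flow sensor malfunctions=occurs, Reserve tank trips=not → not all inputs occur → does not occur.
Heat-sink path lost [OR]: Right check valve offline=not, Coolant pump 2 trips=occurs → at least one input occurs → occurs.
Emergency loop lost [AND]: Surge tank faulted=occurs, Makeup line lost=not, #2 relief valve is inoperative=not, Heat-sink path lost=occurs → not all inputs occur → does not occur.
Reactor cooling lost [OR]: Recirculation branch unavailable=occurs, Emergency loop lost=not → at least one input occurs → occurs.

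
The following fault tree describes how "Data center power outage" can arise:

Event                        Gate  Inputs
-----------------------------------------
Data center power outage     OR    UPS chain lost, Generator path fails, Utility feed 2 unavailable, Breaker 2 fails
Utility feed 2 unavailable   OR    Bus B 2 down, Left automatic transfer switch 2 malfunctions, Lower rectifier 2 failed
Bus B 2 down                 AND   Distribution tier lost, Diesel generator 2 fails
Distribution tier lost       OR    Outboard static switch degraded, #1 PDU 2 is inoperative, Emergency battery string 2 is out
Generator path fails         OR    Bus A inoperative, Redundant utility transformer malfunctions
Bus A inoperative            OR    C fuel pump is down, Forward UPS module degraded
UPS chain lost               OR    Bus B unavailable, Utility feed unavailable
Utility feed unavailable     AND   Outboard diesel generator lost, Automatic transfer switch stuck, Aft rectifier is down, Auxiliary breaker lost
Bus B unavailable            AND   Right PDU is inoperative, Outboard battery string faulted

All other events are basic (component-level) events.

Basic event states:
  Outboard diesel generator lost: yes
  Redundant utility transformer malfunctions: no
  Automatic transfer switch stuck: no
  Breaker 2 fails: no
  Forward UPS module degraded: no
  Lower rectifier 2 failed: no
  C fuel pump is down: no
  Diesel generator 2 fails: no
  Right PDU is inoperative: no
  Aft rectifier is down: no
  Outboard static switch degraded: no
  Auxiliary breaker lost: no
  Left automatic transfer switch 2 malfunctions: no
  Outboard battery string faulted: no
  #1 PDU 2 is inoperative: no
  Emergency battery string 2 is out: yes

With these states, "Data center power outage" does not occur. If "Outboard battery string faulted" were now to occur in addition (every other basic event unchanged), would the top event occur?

Counterfactual: set "Outboard battery string faulted" to occurred.
Bus B unavailable [AND]: Right PDU is inoperative=not, Outboard battery string faulted=occurs → not all inputs occur → does not occur.
Utility feed unavailable [AND]: Outboard diesel generator lost=occurs, Automatic transfer switch stuck=not, Aft rectifier is down=not, Auxiliary breaker lost=not → not all inputs occur → does not occur.
UPS chain lost [OR]: Bus B unavailable=not, Utility feed unavailable=not → no input occurs → does not occur.
Bus A inoperative [OR]: C fuel pump is down=not, Forward UPS module degraded=not → no input occurs → does not occur.
Generator path fails [OR]: Bus A inoperative=not, Redundant utility transformer malfunctions=not → no input occurs → does not occur.
Distribution tier lost [OR]: Outboard static switch degraded=not, #1 PDU 2 is inoperative=not, Emergency battery string 2 is out=occurs → at least one input occurs → occurs.
Bus B 2 down [AND]: Distribution tier lost=occurs, Diesel generator 2 fails=not → not all inputs occur → does not occur.
Utility feed 2 unavailable [OR]: Bus B 2 down=not, Left automatic transfer switch 2 malfunctions=not, Lower rectifier 2 failed=not → no input occurs → does not occur.
Data center power outage [OR]: UPS chain lost=not, Generator path fails=not, Utility feed 2 unavailable=not, Breaker 2 fails=not → no input occurs → does not occur.

No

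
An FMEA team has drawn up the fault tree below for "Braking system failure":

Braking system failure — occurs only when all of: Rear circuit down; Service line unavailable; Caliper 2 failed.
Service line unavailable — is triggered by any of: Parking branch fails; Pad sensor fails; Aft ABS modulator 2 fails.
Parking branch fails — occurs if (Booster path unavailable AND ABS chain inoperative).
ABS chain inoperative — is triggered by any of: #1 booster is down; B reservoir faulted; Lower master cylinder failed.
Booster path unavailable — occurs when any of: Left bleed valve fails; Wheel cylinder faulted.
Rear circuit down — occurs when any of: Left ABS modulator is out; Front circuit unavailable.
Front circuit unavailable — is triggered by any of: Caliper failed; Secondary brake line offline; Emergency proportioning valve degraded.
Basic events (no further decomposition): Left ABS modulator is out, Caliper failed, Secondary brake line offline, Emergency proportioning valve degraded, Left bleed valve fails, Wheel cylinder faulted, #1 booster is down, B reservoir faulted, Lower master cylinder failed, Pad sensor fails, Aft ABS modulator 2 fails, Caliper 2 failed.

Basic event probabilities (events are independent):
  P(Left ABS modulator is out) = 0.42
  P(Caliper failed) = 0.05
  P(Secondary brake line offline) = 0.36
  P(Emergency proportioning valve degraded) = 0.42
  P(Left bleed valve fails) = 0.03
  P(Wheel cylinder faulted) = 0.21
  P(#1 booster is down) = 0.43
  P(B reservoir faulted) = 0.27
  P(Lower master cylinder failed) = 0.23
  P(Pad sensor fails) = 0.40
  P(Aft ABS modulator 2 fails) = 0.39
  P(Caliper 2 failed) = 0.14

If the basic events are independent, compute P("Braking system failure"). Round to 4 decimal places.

0.0771

P(Front circuit unavailable) [OR] = 1 − (1−0.05) × (1−0.36) × (1−0.42) = 0.647360
P(Rear circuit down) [OR] = 1 − (1−0.42) × (1−0.647360) = 0.795469
P(Booster path unavailable) [OR] = 1 − (1−0.03) × (1−0.21) = 0.233700
P(ABS chain inoperative) [OR] = 1 − (1−0.43) × (1−0.27) × (1−0.23) = 0.679603
P(Parking branch fails) [AND] = 0.233700 × 0.679603 = 0.158823
P(Service line unavailable) [OR] = 1 − (1−0.158823) × (1−0.40) × (1−0.39) = 0.692129
P(Braking system failure) [AND] = 0.795469 × 0.692129 × 0.14 = 0.077079
Rounded to 4 decimal places: P(Braking system failure) ≈ 0.0771.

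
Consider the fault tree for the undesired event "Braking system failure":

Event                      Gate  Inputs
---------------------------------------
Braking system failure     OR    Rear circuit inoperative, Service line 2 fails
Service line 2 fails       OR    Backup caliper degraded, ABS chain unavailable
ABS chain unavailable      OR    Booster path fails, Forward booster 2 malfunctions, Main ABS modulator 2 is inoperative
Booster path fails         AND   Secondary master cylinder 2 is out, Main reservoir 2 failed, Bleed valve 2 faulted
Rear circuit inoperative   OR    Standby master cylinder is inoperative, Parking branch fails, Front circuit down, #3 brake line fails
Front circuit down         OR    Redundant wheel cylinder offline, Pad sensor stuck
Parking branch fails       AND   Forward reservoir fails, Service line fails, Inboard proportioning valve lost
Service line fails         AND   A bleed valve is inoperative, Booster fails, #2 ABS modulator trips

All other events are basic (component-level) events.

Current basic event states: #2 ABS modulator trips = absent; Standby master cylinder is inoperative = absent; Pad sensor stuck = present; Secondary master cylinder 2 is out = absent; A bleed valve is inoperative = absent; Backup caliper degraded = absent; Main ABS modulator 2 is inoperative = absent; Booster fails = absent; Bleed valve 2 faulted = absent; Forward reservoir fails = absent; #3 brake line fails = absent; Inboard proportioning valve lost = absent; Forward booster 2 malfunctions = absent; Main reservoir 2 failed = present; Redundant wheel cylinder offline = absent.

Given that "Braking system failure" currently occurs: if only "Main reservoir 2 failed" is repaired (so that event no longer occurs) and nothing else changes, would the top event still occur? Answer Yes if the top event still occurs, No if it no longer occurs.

Yes

Counterfactual: set "Main reservoir 2 failed" to not occurred.
Service line fails [AND]: A bleed valve is inoperative=not, Booster fails=not, #2 ABS modulator trips=not → not all inputs occur → does not occur.
Parking branch fails [AND]: Forward reservoir fails=not, Service line fails=not, Inboard proportioning valve lost=not → not all inputs occur → does not occur.
Front circuit down [OR]: Redundant wheel cylinder offline=not, Pad sensor stuck=occurs → at least one input occurs → occurs.
Rear circuit inoperative [OR]: Standby master cylinder is inoperative=not, Parking branch fails=not, Front circuit down=occurs, #3 brake line fails=not → at least one input occurs → occurs.
Booster path fails [AND]: Secondary master cylinder 2 is out=not, Main reservoir 2 failed=not, Bleed valve 2 faulted=not → not all inputs occur → does not occur.
ABS chain unavailable [OR]: Booster path fails=not, Forward booster 2 malfunctions=not, Main ABS modulator 2 is inoperative=not → no input occurs → does not occur.
Service line 2 fails [OR]: Backup caliper degraded=not, ABS chain unavailable=not → no input occurs → does not occur.
Braking system failure [OR]: Rear circuit inoperative=occurs, Service line 2 fails=not → at least one input occurs → occurs.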